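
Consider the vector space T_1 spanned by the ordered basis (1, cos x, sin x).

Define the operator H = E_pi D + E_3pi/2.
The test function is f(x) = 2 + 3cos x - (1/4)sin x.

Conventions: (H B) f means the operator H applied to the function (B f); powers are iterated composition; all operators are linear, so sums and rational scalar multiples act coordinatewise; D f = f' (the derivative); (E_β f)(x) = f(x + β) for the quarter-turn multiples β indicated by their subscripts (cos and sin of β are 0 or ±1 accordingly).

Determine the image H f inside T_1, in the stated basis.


the image equals g(x) = 2 + (1/2)cos x + 6sin x

D f = -(1/4)cos x - 3sin x
E_pi D f = (1/4)cos x + 3sin x
E_3pi/2 f = 2 + (1/4)cos x + 3sin x
(E_pi D + E_3pi/2) f = 2 + (1/2)cos x + 6sin x


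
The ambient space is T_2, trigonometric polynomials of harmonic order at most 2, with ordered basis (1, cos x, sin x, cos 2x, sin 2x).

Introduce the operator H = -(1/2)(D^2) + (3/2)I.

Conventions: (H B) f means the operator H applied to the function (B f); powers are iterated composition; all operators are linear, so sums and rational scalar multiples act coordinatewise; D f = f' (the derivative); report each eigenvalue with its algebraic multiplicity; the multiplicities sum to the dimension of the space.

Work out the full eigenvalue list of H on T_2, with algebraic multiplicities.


image of 1: 3/2
image of cos x: 2cos x
image of sin x: 2sin x
image of cos 2x: (7/2)cos 2x
image of sin 2x: (7/2)sin 2x
the matrix is diagonal; its diagonal is (3/2, 2, 2, 7/2, 7/2)
for a triangular matrix the eigenvalues are the diagonal entries, with algebraic multiplicity their repetition count

λ = 3/2 (multiplicity 1), λ = 2 (multiplicity 2), λ = 7/2 (multiplicity 2)


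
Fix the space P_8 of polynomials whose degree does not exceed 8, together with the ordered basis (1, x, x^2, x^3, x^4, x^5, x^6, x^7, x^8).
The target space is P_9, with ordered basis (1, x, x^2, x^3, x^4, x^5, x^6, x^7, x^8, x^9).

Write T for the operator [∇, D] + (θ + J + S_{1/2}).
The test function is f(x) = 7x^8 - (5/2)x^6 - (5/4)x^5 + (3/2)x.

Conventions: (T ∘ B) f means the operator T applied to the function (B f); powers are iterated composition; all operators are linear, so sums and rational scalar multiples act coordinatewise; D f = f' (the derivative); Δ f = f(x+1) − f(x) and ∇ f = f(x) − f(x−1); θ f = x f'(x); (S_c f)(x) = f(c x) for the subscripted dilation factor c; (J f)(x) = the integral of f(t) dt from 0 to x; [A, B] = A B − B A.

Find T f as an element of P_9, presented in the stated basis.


D f = 56x^7 - 15x^5 - (25/4)x^4 + 3/2
∇ D f = 392x^6 - 1176x^5 + 1885x^4 - 1835x^3 + (2127/2)x^2 - 342x + 189/4
∇ f = 56x^7 - 196x^6 + 377x^5 - (1835/4)x^4 + (709/2)x^3 - 171x^2 + (189/4)x - 17/4
D ∇ f = 392x^6 - 1176x^5 + 1885x^4 - 1835x^3 + (2127/2)x^2 - 342x + 189/4
[∇, D] f = 0
θ f = 56x^8 - 15x^6 - (25/4)x^5 + (3/2)x
J f = (7/9)x^9 - (5/14)x^7 - (5/24)x^6 + (3/4)x^2
S_{1/2} f = (7/256)x^8 - (5/128)x^6 - (5/128)x^5 + (3/4)x
(θ + J + S_{1/2}) f = (7/9)x^9 + (14343/256)x^8 - (5/14)x^7 - (5855/384)x^6 - (805/128)x^5 + (3/4)x^2 + (9/4)x
([∇, D] + (θ + J + S_{1/2})) f = (7/9)x^9 + (14343/256)x^8 - (5/14)x^7 - (5855/384)x^6 - (805/128)x^5 + (3/4)x^2 + (9/4)x

the result is g(x) = (7/9)x^9 + (14343/256)x^8 - (5/14)x^7 - (5855/384)x^6 - (805/128)x^5 + (3/4)x^2 + (9/4)x


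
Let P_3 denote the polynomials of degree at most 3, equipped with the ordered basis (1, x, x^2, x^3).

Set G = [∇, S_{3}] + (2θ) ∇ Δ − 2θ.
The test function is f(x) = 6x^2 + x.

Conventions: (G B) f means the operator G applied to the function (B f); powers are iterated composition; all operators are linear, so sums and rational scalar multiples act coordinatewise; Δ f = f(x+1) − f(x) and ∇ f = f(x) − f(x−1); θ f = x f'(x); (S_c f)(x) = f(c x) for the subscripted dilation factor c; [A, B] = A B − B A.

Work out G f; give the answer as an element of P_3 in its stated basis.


g(x) = -24x^2 + 70x - 46

S_{3} f = 54x^2 + 3x
∇ S_{3} f = 108x - 51
∇ f = 12x - 5
S_{3} ∇ f = 36x - 5
[∇, S_{3}] f = 72x - 46
Δ f = 12x + 7
∇ Δ f = 12
θ (∇ Δ) f = 0
(2θ) (∇ Δ) f = 0
θ f = 12x^2 + x
(-2θ) f = -24x^2 - 2x
([∇, S_{3}] + (2θ) ∇ Δ − 2θ) f = -24x^2 + 70x - 46


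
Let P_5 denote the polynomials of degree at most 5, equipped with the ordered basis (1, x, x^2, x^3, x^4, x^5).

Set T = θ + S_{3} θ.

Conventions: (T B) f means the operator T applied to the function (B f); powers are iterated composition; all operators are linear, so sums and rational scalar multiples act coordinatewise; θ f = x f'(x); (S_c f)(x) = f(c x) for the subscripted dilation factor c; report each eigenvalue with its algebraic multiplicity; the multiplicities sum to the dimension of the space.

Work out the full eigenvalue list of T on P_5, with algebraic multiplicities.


image of 1: 0
image of x: 4x
image of x^2: 20x^2
image of x^3: 84x^3
image of x^4: 328x^4
image of x^5: 1220x^5
the matrix is upper triangular; its diagonal is (0, 4, 20, 84, 328, 1220)
for a triangular matrix the eigenvalues are the diagonal entries, with algebraic multiplicity their repetition count

λ = 0 (multiplicity 1), λ = 4 (multiplicity 1), λ = 20 (multiplicity 1), λ = 84 (multiplicity 1), λ = 328 (multiplicity 1), λ = 1220 (multiplicity 1)


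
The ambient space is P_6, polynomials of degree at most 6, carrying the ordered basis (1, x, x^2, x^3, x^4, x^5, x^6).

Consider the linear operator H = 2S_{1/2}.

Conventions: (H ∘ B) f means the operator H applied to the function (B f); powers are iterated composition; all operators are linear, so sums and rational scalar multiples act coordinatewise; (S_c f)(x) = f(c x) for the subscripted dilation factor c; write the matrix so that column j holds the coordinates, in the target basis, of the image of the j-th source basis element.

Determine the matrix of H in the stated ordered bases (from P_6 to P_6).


image of 1: 2
image of x: x
image of x^2: (1/2)x^2
image of x^3: (1/4)x^3
image of x^4: (1/8)x^4
image of x^5: (1/16)x^5
image of x^6: (1/32)x^6
each image's coordinates form column j of the matrix

the matrix is [[2, 0, 0, 0, 0, 0, 0]; [0, 1, 0, 0, 0, 0, 0]; [0, 0, 1/2, 0, 0, 0, 0]; [0, 0, 0, 1/4, 0, 0, 0]; [0, 0, 0, 0, 1/8, 0, 0]; [0, 0, 0, 0, 0, 1/16, 0]; [0, 0, 0, 0, 0, 0, 1/32]] (rows listed top to bottom)


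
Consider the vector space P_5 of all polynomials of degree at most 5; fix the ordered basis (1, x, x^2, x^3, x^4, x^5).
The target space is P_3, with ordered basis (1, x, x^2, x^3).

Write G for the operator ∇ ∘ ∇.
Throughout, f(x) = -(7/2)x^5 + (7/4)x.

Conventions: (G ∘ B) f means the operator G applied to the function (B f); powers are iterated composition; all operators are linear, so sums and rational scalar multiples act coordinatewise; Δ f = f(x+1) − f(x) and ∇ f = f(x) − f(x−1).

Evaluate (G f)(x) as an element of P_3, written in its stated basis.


∇ f = -(35/2)x^4 + 35x^3 - 35x^2 + (35/2)x - 7/4
∇ ∇ f = -70x^3 + 210x^2 - 245x + 105

g(x) = -70x^3 + 210x^2 - 245x + 105


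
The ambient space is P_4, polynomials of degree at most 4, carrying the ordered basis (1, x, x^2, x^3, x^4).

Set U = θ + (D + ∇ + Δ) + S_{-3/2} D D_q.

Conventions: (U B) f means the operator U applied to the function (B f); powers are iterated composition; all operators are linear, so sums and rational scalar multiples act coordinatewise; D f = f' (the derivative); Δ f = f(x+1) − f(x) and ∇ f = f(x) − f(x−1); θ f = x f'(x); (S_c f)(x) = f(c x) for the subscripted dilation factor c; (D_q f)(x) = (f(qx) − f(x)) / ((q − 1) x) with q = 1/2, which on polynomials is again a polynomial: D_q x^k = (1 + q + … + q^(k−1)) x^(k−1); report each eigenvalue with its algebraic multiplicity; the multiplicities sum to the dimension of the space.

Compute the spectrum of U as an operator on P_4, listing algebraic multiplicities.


λ = 0 (multiplicity 1), λ = 1 (multiplicity 1), λ = 2 (multiplicity 1), λ = 3 (multiplicity 1), λ = 4 (multiplicity 1)

image of 1: 0
image of x: x + 3
image of x^2: 2x^2 + 6x + 3/2
image of x^3: 3x^3 + 9x^2 - (21/4)x + 2
image of x^4: 4x^4 + 12x^3 + (405/32)x^2 + 8x
the matrix is upper triangular; its diagonal is (0, 1, 2, 3, 4)
for a triangular matrix the eigenvalues are the diagonal entries, with algebraic multiplicity their repetition count


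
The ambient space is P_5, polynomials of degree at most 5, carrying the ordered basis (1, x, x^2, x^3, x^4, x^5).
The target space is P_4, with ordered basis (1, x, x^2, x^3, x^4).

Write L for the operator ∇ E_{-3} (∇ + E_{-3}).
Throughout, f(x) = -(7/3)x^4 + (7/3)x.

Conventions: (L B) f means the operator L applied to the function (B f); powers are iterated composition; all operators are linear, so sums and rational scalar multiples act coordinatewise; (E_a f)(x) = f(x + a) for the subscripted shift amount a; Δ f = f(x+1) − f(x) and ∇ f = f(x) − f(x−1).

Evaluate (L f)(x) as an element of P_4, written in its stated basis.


∇ f = -(28/3)x^3 + 14x^2 - (28/3)x + 14/3
E_{-3} f = -(7/3)x^4 + 28x^3 - 126x^2 + (763/3)x - 196
(∇ + E_{-3}) f = -(7/3)x^4 + (56/3)x^3 - 112x^2 + 245x - 574/3
E_{-3} (∇ + E_{-3}) f = -(7/3)x^4 + (140/3)x^3 - 406x^2 + 1673x - 7882/3
∇ E_{-3} (∇ + E_{-3}) f = -(28/3)x^3 + 154x^2 - (2884/3)x + 2128

the image equals g(x) = -(28/3)x^3 + 154x^2 - (2884/3)x + 2128


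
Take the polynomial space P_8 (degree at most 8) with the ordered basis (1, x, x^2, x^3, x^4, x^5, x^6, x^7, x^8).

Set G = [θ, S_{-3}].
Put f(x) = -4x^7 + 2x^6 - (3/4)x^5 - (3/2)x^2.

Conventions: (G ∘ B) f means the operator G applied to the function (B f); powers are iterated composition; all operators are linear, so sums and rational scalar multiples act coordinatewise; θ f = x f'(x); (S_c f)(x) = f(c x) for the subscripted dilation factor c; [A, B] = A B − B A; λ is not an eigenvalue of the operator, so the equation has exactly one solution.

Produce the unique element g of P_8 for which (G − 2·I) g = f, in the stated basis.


the image equals g(x) = 2x^7 - x^6 + (3/8)x^5 + (3/4)x^2

write g with unknown coordinates in the stated basis and equate coefficients in (G − 2·I) g = f
solving from the highest basis element down gives g = 2x^7 - x^6 + (3/8)x^5 + (3/4)x^2
check: G g = 0
so G g − 2·g = -4x^7 + 2x^6 - (3/4)x^5 - (3/2)x^2 = f ✓


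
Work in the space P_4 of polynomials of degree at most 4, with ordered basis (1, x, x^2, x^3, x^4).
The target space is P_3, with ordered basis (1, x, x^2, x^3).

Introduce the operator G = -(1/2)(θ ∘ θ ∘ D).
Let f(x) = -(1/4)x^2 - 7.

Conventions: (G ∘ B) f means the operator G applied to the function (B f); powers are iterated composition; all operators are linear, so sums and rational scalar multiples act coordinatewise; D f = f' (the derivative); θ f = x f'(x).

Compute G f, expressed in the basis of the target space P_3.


D f = -(1/2)x
θ D f = -(1/2)x
θ θ D f = -(1/2)x
(-(1/2)(θ ∘ θ ∘ D)) f = (1/4)x

g(x) = (1/4)x


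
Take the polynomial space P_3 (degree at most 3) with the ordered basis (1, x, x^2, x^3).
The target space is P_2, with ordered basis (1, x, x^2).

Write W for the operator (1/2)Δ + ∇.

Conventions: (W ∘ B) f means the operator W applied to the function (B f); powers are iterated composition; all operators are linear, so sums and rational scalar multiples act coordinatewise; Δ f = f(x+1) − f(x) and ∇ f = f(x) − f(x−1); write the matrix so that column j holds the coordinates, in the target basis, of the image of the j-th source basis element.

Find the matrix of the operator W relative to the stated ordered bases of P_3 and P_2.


the matrix is [[0, 3/2, -1/2, 3/2]; [0, 0, 3, -3/2]; [0, 0, 0, 9/2]] (rows listed top to bottom)

image of 1: 0
image of x: 3/2
image of x^2: 3x - 1/2
image of x^3: (9/2)x^2 - (3/2)x + 3/2
each image's coordinates form column j of the matrix


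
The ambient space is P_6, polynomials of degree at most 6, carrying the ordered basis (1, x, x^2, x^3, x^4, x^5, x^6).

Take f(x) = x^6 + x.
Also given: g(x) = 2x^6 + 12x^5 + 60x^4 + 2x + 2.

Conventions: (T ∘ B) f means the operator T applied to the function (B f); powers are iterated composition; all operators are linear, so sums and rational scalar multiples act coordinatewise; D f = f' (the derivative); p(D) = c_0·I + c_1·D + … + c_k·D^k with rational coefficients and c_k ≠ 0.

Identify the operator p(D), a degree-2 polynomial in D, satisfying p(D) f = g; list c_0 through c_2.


D^0 f = x^6 + x
D^1 f = 6x^5 + 1
D^2 f = 30x^4
matching coefficients of g against c_0 f + c_1 Df + … from the top degree down determines the c_i
solution: c_0 = 2, c_1 = 2, c_2 = 2

c_0 = 2, c_1 = 2, c_2 = 2


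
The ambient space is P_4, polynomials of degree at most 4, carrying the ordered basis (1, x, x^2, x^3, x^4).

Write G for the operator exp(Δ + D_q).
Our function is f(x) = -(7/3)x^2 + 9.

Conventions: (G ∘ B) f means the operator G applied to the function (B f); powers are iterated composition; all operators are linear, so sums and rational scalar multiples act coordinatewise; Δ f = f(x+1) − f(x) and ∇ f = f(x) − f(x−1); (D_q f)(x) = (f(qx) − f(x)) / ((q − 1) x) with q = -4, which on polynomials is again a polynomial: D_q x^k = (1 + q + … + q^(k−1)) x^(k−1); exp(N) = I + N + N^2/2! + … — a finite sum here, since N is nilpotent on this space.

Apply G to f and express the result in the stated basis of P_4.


the result is g(x) = -(7/3)x^2 + (7/3)x + 9

order-1 term: (7/3)x - 7/3
order-2 term: 7/3
the series for exp(Δ + D_q) f terminates at order 2
exp(Δ + D_q) f = -(7/3)x^2 + (7/3)x + 9


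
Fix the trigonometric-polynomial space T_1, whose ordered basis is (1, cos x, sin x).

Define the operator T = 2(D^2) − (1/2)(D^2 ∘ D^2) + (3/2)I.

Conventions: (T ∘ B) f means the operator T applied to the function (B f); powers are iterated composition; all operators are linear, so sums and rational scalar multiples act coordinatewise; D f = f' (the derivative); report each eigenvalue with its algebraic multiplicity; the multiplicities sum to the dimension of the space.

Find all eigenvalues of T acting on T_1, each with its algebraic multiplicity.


image of 1: 3/2
image of cos x: -cos x
image of sin x: -sin x
the matrix is diagonal; its diagonal is (3/2, -1, -1)
for a triangular matrix the eigenvalues are the diagonal entries, with algebraic multiplicity their repetition count

λ = -1 (multiplicity 2), λ = 3/2 (multiplicity 1)


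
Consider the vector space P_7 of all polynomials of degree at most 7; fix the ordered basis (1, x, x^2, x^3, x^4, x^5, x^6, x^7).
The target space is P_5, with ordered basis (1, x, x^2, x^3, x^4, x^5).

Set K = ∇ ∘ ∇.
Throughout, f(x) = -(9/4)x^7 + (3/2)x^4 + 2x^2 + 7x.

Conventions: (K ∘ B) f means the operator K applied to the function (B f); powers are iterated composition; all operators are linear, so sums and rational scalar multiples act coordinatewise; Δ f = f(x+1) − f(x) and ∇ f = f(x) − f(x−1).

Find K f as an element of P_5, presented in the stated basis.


∇ f = -(63/4)x^6 + (189/4)x^5 - (315/4)x^4 + (339/4)x^3 - (225/4)x^2 + (103/4)x + 5/4
∇ ∇ f = -(189/2)x^5 + (945/2)x^4 - (2205/2)x^3 + (2871/2)x^2 - (2025/2)x + 617/2

the image equals g(x) = -(189/2)x^5 + (945/2)x^4 - (2205/2)x^3 + (2871/2)x^2 - (2025/2)x + 617/2


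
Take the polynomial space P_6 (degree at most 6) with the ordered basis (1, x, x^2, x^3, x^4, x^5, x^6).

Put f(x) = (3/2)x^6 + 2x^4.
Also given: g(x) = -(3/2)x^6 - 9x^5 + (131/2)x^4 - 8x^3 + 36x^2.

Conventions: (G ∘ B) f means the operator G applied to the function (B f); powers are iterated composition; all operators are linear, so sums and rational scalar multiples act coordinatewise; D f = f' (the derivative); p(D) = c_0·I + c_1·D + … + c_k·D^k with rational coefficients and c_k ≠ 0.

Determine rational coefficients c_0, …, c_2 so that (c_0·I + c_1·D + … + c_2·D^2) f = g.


D^0 f = (3/2)x^6 + 2x^4
D^1 f = 9x^5 + 8x^3
D^2 f = 45x^4 + 24x^2
matching coefficients of g against c_0 f + c_1 Df + … from the top degree down determines the c_i
solution: c_0 = -1, c_1 = -1, c_2 = 3/2

p(D) = -I − D + (3/2)·D^2, i.e. c_0 = -1, c_1 = -1, c_2 = 3/2


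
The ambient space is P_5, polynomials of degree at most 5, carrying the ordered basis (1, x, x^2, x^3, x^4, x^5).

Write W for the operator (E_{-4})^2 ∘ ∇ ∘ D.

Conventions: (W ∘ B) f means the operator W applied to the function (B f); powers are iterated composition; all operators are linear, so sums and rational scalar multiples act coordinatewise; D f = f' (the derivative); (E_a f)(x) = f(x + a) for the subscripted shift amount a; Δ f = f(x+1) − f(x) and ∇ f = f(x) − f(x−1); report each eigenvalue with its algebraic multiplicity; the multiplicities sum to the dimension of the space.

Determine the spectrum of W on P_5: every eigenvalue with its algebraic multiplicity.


λ = 0 (multiplicity 6)

image of 1: 0
image of x: 0
image of x^2: 2
image of x^3: 6x - 51
image of x^4: 12x^2 - 204x + 868
image of x^5: 20x^3 - 510x^2 + 4340x - 12325
the matrix is upper triangular; its diagonal is (0, 0, 0, 0, 0, 0)
for a triangular matrix the eigenvalues are the diagonal entries, with algebraic multiplicity their repetition count


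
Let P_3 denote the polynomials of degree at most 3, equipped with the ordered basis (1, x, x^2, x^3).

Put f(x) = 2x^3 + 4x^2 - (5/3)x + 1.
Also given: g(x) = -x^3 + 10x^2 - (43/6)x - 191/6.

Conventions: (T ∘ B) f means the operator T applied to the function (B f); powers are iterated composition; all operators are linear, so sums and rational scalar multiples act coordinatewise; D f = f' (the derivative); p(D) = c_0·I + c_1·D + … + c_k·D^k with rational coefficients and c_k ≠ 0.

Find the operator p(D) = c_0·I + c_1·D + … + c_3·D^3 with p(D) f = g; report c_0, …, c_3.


D^0 f = 2x^3 + 4x^2 - (5/3)x + 1
D^1 f = 6x^2 + 8x - 5/3
D^2 f = 12x + 8
D^3 f = 12
matching coefficients of g against c_0 f + c_1 Df + … from the top degree down determines the c_i
solution: c_0 = -1/2, c_1 = 2, c_2 = -2, c_3 = -1

c_0 = -1/2, c_1 = 2, c_2 = -2, c_3 = -1


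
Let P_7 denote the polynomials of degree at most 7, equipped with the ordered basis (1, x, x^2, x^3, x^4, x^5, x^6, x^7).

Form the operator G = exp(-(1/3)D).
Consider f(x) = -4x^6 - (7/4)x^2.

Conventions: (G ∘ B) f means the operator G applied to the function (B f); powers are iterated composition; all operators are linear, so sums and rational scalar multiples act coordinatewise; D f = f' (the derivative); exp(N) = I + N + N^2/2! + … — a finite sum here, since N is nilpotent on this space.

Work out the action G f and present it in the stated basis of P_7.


the result is g(x) = -4x^6 + 8x^5 - (20/3)x^4 + (80/27)x^3 - (269/108)x^2 + (205/162)x - 583/2916

order-1 term: 8x^5 + (7/6)x
order-2 term: -(20/3)x^4 - 7/36
order-3 term: (80/27)x^3
order-4 term: -(20/27)x^2
order-5 term: (8/81)x
order-6 term: -4/729
the series for exp(-(1/3)D) f terminates at order 6
exp(-(1/3)D) f = -4x^6 + 8x^5 - (20/3)x^4 + (80/27)x^3 - (269/108)x^2 + (205/162)x - 583/2916


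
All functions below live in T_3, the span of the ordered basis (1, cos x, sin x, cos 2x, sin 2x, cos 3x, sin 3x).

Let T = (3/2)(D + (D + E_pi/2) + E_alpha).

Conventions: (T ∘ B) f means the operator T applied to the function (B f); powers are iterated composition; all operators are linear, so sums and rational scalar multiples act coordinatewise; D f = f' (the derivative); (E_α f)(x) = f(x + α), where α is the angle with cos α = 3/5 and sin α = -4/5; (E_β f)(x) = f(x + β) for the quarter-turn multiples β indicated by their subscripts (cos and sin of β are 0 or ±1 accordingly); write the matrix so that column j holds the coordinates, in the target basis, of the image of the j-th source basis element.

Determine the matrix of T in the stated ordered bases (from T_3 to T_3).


the matrix is [[3, 0, 0, 0, 0, 0, 0]; [0, 9/10, 33/10, 0, 0, 0, 0]; [0, -33/10, 9/10, 0, 0, 0, 0]; [0, 0, 0, -48/25, 114/25, 0, 0]; [0, 0, 0, -114/25, -48/25, 0, 0]; [0, 0, 0, 0, 0, -351/250, 1743/250]; [0, 0, 0, 0, 0, -1743/250, -351/250]] (rows listed top to bottom)

image of 1: 3
image of cos x: (9/10)cos x - (33/10)sin x
image of sin x: (33/10)cos x + (9/10)sin x
image of cos 2x: -(48/25)cos 2x - (114/25)sin 2x
image of sin 2x: (114/25)cos 2x - (48/25)sin 2x
image of cos 3x: -(351/250)cos 3x - (1743/250)sin 3x
image of sin 3x: (1743/250)cos 3x - (351/250)sin 3x
each image's coordinates form column j of the matrix


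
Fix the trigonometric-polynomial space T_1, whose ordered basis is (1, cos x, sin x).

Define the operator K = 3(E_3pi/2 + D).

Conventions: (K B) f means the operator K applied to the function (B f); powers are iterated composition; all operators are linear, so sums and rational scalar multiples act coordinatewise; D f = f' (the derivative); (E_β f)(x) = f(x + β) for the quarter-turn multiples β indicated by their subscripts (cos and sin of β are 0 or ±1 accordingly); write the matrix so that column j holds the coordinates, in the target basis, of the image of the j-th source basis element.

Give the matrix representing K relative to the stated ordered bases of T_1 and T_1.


image of 1: 3
image of cos x: 0
image of sin x: 0
each image's coordinates form column j of the matrix

the matrix is [[3, 0, 0]; [0, 0, 0]; [0, 0, 0]] (rows listed top to bottom)


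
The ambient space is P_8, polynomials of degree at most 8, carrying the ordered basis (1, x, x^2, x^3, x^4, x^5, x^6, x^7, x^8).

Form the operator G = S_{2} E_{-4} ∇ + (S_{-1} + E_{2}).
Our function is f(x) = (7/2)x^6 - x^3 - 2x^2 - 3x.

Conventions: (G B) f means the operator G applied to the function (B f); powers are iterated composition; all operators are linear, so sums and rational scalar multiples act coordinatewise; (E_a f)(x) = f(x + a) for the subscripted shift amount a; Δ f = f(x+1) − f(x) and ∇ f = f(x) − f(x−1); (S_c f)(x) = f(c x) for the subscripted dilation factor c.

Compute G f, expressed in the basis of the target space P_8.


the image equals g(x) = 7x^6 + 714x^5 - 7350x^4 + 34720x^3 - 76672x^2 + 88940x - 80391/2

∇ f = 21x^5 - (105/2)x^4 + 70x^3 - (111/2)x^2 + 20x - 11/2
E_{-4} ∇ f = 21x^5 - (945/2)x^4 + 4270x^3 - (38751/2)x^2 + 44144x - 80795/2
S_{2} E_{-4} ∇ f = 672x^5 - 7560x^4 + 34160x^3 - 77502x^2 + 88288x - 80795/2
S_{-1} f = (7/2)x^6 + x^3 - 2x^2 + 3x
E_{2} f = (7/2)x^6 + 42x^5 + 210x^4 + 559x^3 + 832x^2 + 649x + 202
(S_{-1} + E_{2}) f = 7x^6 + 42x^5 + 210x^4 + 560x^3 + 830x^2 + 652x + 202
(S_{2} E_{-4} ∇ + (S_{-1} + E_{2})) f = 7x^6 + 714x^5 - 7350x^4 + 34720x^3 - 76672x^2 + 88940x - 80391/2


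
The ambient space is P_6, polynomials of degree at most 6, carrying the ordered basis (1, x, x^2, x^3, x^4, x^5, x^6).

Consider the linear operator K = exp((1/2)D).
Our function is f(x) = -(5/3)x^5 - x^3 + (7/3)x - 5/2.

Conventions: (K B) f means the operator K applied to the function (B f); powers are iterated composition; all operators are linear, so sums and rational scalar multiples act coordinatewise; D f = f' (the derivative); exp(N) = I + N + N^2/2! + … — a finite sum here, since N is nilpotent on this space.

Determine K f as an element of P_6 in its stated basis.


the result is g(x) = -(5/3)x^5 - (25/6)x^4 - (31/6)x^3 - (43/12)x^2 + (17/16)x - 145/96

order-1 term: -(25/6)x^4 - (3/2)x^2 + 7/6
order-2 term: -(25/6)x^3 - (3/4)x
order-3 term: -(25/12)x^2 - 1/8
order-4 term: -(25/48)x
order-5 term: -5/96
the series for exp((1/2)D) f terminates at order 5
exp((1/2)D) f = -(5/3)x^5 - (25/6)x^4 - (31/6)x^3 - (43/12)x^2 + (17/16)x - 145/96


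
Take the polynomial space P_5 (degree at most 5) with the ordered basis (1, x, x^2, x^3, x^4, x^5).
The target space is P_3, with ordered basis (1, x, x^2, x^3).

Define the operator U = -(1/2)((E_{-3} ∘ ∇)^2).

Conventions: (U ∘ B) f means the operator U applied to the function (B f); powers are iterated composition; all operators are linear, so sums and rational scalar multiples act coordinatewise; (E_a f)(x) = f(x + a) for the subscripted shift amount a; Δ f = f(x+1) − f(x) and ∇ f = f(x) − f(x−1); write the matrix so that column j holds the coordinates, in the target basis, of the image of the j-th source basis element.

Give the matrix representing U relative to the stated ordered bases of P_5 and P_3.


image of 1: 0
image of x: 0
image of x^2: -1
image of x^3: -3x + 21
image of x^4: -6x^2 + 84x - 295
image of x^5: -10x^3 + 210x^2 - 1475x + 3465
each image's coordinates form column j of the matrix

the matrix is [[0, 0, -1, 21, -295, 3465]; [0, 0, 0, -3, 84, -1475]; [0, 0, 0, 0, -6, 210]; [0, 0, 0, 0, 0, -10]] (rows listed top to bottom)


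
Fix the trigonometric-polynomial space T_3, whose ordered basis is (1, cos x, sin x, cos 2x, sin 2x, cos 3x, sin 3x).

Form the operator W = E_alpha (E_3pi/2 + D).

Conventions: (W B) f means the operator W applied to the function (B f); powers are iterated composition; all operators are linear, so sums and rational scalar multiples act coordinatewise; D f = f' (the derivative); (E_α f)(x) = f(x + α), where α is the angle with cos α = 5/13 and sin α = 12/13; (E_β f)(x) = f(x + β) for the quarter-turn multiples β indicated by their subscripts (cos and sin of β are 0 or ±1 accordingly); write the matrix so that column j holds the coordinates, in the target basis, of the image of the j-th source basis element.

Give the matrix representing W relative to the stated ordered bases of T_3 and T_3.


image of 1: 1
image of cos x: 0
image of sin x: 0
image of cos 2x: -(121/169)cos 2x + (358/169)sin 2x
image of sin 2x: -(358/169)cos 2x - (121/169)sin 2x
image of cos 3x: (3312/2197)cos 3x + (8140/2197)sin 3x
image of sin 3x: -(8140/2197)cos 3x + (3312/2197)sin 3x
each image's coordinates form column j of the matrix

the matrix is [[1, 0, 0, 0, 0, 0, 0]; [0, 0, 0, 0, 0, 0, 0]; [0, 0, 0, 0, 0, 0, 0]; [0, 0, 0, -121/169, -358/169, 0, 0]; [0, 0, 0, 358/169, -121/169, 0, 0]; [0, 0, 0, 0, 0, 3312/2197, -8140/2197]; [0, 0, 0, 0, 0, 8140/2197, 3312/2197]] (rows listed top to bottom)


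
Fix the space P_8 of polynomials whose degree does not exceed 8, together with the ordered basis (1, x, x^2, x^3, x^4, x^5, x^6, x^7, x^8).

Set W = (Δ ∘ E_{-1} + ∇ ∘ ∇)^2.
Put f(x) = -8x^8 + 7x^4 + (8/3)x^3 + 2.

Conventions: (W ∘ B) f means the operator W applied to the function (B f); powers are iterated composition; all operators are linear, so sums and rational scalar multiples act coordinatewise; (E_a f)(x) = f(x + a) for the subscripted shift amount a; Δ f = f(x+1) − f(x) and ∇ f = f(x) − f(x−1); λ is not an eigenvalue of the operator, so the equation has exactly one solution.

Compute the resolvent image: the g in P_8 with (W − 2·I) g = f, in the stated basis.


write g with unknown coordinates in the stated basis and equate coefficients in (W − 2·I) g = f
solving from the highest basis element down gives g = 4x^8 + 112x^6 + 672x^5 - (6167/2)x^4 + (50396/3)x^3 + 3451x^2 - 112270x + 411339/2
check: W g = 224x^6 + 1344x^5 - 6160x^4 + 33600x^3 + 6902x^2 - 224540x + 411341
so W g − 2·g = -8x^8 + 7x^4 + (8/3)x^3 + 2 = f ✓

g(x) = 4x^8 + 112x^6 + 672x^5 - (6167/2)x^4 + (50396/3)x^3 + 3451x^2 - 112270x + 411339/2


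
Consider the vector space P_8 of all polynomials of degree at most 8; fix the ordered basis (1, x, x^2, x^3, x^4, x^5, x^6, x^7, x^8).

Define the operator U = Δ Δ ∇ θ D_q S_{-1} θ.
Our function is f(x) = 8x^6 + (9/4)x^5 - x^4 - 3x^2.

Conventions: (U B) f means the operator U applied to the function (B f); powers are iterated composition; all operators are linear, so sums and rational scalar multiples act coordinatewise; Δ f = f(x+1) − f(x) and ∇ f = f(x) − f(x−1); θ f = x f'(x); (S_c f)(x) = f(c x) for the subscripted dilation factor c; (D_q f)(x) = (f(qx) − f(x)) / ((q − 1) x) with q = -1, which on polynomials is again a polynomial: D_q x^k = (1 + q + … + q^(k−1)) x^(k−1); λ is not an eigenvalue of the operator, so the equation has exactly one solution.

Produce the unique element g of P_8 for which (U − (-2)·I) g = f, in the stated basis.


write g with unknown coordinates in the stated basis and equate coefficients in (U − (-2)·I) g = f
solving from the highest basis element down gives g = 4x^6 + (9/8)x^5 - (1/2)x^4 - (3/2)x^2 + 270x + 135
check: U g = -540x - 270
so U g − (-2)·g = 8x^6 + (9/4)x^5 - x^4 - 3x^2 = f ✓

g(x) = 4x^6 + (9/8)x^5 - (1/2)x^4 - (3/2)x^2 + 270x + 135


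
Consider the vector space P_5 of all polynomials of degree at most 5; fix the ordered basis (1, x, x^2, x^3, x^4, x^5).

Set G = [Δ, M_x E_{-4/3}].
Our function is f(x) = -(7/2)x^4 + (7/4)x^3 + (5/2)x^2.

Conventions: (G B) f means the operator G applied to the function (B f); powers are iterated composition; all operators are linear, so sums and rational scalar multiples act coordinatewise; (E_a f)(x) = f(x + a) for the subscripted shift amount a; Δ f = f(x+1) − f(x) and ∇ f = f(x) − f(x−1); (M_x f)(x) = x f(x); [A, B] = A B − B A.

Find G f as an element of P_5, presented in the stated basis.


E_{-4/3} f = -(7/2)x^4 + (245/12)x^3 - (251/6)x^2 + (968/27)x - 872/81
M_x E_{-4/3} f = -(7/2)x^5 + (245/12)x^4 - (251/6)x^3 + (968/27)x^2 - (872/81)x
Δ (M_x E_{-4/3}) f = -(35/2)x^4 + (140/3)x^3 - 38x^2 + (280/27)x + 55/324
Δ f = -14x^3 - (63/4)x^2 - (15/4)x + 3/4
E_{-4/3} Δ f = -14x^3 + (161/4)x^2 - (437/12)x + 1181/108
M_x E_{-4/3} Δ f = -14x^4 + (161/4)x^3 - (437/12)x^2 + (1181/108)x
[Δ, M_x E_{-4/3}] f = -(7/2)x^4 + (77/12)x^3 - (19/12)x^2 - (61/108)x + 55/324

the result is g(x) = -(7/2)x^4 + (77/12)x^3 - (19/12)x^2 - (61/108)x + 55/324


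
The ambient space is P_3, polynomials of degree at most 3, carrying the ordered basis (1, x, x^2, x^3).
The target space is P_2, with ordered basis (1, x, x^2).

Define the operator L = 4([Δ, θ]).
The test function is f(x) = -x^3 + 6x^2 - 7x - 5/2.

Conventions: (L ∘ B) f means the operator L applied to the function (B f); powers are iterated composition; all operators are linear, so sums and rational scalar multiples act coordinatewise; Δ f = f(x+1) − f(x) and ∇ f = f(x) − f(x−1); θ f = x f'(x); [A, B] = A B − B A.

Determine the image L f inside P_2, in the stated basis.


the result is g(x) = -12x^2 + 24x + 8

θ f = -3x^3 + 12x^2 - 7x
Δ θ f = -9x^2 + 15x + 2
Δ f = -3x^2 + 9x - 2
θ Δ f = -6x^2 + 9x
[Δ, θ] f = -3x^2 + 6x + 2
(4([Δ, θ])) f = -12x^2 + 24x + 8


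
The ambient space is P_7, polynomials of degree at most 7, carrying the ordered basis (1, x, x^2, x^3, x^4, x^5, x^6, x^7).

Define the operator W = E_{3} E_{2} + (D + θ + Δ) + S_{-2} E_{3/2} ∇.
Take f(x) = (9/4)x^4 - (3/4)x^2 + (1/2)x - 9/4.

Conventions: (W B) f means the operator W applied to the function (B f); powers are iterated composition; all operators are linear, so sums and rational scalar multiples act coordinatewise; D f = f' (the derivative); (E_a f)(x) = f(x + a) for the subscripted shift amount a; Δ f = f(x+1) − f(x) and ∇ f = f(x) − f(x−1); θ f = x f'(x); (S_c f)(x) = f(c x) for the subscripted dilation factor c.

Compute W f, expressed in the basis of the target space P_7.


the image equals g(x) = (45/4)x^4 - 9x^3 + (1827/4)x^2 + 1069x + 2801/2

E_{2} f = (9/4)x^4 + 18x^3 + (213/4)x^2 + (139/2)x + 127/4
E_{3} E_{2} f = (9/4)x^4 + 45x^3 + (1347/4)x^2 + 1118x + 5551/4
D f = 9x^3 - (3/2)x + 1/2
θ f = 9x^4 - (3/2)x^2 + (1/2)x
Δ f = 9x^3 + (27/2)x^2 + (15/2)x + 2
(D + θ + Δ) f = 9x^4 + 18x^3 + 12x^2 + (13/2)x + 5/2
∇ f = 9x^3 - (27/2)x^2 + (15/2)x - 1
E_{3/2} ∇ f = 9x^3 + 27x^2 + (111/4)x + 41/4
S_{-2} E_{3/2} ∇ f = -72x^3 + 108x^2 - (111/2)x + 41/4
(E_{3} E_{2} + (D + θ + Δ) + S_{-2} E_{3/2} ∇) f = (45/4)x^4 - 9x^3 + (1827/4)x^2 + 1069x + 2801/2


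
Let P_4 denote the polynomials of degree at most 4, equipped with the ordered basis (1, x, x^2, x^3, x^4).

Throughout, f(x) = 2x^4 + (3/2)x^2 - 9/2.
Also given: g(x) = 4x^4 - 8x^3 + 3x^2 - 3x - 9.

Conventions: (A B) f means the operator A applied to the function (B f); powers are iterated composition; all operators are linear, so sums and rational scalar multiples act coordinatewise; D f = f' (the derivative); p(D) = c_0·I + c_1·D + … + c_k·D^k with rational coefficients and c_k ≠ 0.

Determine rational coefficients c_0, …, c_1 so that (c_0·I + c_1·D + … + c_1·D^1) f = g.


D^0 f = 2x^4 + (3/2)x^2 - 9/2
D^1 f = 8x^3 + 3x
matching coefficients of g against c_0 f + c_1 Df + … from the top degree down determines the c_i
solution: c_0 = 2, c_1 = -1

c_0 = 2, c_1 = -1


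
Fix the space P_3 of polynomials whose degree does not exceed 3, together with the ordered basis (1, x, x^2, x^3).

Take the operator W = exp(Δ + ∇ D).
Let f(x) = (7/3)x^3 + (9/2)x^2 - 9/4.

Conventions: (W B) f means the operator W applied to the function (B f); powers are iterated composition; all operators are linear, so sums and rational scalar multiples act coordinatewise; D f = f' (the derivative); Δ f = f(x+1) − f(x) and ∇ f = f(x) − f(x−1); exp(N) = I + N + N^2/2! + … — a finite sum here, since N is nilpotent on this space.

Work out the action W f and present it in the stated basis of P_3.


order-1 term: 7x^2 + 30x + 53/6
order-2 term: 7x + 51/2
order-3 term: 7/3
the series for exp(Δ + ∇ D) f terminates at order 3
exp(Δ + ∇ D) f = (7/3)x^3 + (23/2)x^2 + 37x + 413/12

the result is g(x) = (7/3)x^3 + (23/2)x^2 + 37x + 413/12


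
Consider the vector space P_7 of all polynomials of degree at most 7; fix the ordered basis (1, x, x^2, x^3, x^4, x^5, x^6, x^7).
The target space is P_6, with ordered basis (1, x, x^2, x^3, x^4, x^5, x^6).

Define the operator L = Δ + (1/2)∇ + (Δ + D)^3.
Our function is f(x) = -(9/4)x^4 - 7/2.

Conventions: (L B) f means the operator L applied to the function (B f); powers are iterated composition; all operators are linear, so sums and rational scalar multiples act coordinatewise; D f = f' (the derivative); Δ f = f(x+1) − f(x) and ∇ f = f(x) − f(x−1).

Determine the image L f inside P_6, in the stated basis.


Δ f = -9x^3 - (27/2)x^2 - 9x - 9/4
∇ f = -9x^3 + (27/2)x^2 - 9x + 9/4
((1/2)∇) f = -(9/2)x^3 + (27/4)x^2 - (9/2)x + 9/8
Δ f = -9x^3 - (27/2)x^2 - 9x - 9/4
D f = -9x^3
(Δ + D) f = -18x^3 - (27/2)x^2 - 9x - 9/4
Δ (Δ + D) f = -54x^2 - 81x - 81/2
D (Δ + D) f = -54x^2 - 27x - 9
(Δ + D) (Δ + D) f = -108x^2 - 108x - 99/2
Δ (Δ + D) (Δ + D) f = -216x - 216
D (Δ + D) (Δ + D) f = -216x - 108
(Δ + D) (Δ + D) (Δ + D) f = -432x - 324
(Δ + (1/2)∇ + (Δ + D)^3) f = -(27/2)x^3 - (27/4)x^2 - (891/2)x - 2601/8

the image equals g(x) = -(27/2)x^3 - (27/4)x^2 - (891/2)x - 2601/8


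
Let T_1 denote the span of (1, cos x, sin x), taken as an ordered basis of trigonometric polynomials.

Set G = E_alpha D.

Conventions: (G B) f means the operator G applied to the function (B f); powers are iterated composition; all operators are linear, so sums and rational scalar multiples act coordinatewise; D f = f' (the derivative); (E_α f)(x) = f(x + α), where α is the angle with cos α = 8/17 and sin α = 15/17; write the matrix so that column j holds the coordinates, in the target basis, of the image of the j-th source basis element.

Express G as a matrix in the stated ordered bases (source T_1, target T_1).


image of 1: 0
image of cos x: -(15/17)cos x - (8/17)sin x
image of sin x: (8/17)cos x - (15/17)sin x
each image's coordinates form column j of the matrix

the matrix is [[0, 0, 0]; [0, -15/17, 8/17]; [0, -8/17, -15/17]] (rows listed top to bottom)


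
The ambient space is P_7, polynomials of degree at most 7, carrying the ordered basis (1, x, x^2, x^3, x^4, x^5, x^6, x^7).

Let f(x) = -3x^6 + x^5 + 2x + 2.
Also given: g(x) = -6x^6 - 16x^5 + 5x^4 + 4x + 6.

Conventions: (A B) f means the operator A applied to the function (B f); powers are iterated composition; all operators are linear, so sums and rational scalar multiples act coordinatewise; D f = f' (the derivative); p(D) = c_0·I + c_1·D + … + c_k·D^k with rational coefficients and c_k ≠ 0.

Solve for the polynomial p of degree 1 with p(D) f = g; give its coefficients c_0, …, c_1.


D^0 f = -3x^6 + x^5 + 2x + 2
D^1 f = -18x^5 + 5x^4 + 2
matching coefficients of g against c_0 f + c_1 Df + … from the top degree down determines the c_i
solution: c_0 = 2, c_1 = 1

c_0 = 2, c_1 = 1


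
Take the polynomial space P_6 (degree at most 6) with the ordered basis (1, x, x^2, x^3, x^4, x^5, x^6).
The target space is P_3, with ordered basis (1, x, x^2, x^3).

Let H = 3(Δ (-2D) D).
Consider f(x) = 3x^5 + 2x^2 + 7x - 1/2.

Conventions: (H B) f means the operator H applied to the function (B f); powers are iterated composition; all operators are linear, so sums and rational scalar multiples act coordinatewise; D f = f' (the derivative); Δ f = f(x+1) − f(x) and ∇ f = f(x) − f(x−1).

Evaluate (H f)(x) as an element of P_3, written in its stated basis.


the image equals g(x) = -1080x^2 - 1080x - 360

D f = 15x^4 + 4x + 7
D D f = 60x^3 + 4
(-2D) D f = -120x^3 - 8
Δ (-2D) D f = -360x^2 - 360x - 120
(3(Δ (-2D) D)) f = -1080x^2 - 1080x - 360


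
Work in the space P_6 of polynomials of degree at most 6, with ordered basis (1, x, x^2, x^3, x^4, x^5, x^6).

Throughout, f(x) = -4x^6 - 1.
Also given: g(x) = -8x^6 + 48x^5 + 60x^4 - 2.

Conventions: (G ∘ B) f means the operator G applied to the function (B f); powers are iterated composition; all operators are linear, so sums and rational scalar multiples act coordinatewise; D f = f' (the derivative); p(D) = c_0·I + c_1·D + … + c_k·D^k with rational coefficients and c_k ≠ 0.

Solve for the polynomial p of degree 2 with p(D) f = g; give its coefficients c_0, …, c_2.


c_0 = 2, c_1 = -2, c_2 = -1/2

D^0 f = -4x^6 - 1
D^1 f = -24x^5
D^2 f = -120x^4
matching coefficients of g against c_0 f + c_1 Df + … from the top degree down determines the c_i
solution: c_0 = 2, c_1 = -2, c_2 = -1/2


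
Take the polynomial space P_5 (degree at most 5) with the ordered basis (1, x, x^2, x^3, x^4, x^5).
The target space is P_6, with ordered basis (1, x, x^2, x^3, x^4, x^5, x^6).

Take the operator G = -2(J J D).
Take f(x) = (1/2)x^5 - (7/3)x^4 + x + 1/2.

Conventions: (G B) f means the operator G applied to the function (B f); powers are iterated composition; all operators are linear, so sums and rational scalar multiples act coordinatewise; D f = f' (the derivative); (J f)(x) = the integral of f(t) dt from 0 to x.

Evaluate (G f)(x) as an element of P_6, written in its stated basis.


the image equals g(x) = -(1/6)x^6 + (14/15)x^5 - x^2

D f = (5/2)x^4 - (28/3)x^3 + 1
J D f = (1/2)x^5 - (7/3)x^4 + x
J J D f = (1/12)x^6 - (7/15)x^5 + (1/2)x^2
(-2(J J D)) f = -(1/6)x^6 + (14/15)x^5 - x^2


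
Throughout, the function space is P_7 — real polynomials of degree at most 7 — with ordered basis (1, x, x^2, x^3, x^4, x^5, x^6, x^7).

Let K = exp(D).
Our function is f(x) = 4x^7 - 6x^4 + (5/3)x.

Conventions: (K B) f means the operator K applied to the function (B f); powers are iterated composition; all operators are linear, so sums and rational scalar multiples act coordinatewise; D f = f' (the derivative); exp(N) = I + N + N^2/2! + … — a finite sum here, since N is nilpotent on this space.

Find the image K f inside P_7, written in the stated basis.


the result is g(x) = 4x^7 + 28x^6 + 84x^5 + 134x^4 + 116x^3 + 48x^2 + (17/3)x - 1/3

order-1 term: 28x^6 - 24x^3 + 5/3
order-2 term: 84x^5 - 36x^2
order-3 term: 140x^4 - 24x
order-4 term: 140x^3 - 6
order-5 term: 84x^2
order-6 term: 28x
order-7 term: 4
the series for exp(D) f terminates at order 7
exp(D) f = 4x^7 + 28x^6 + 84x^5 + 134x^4 + 116x^3 + 48x^2 + (17/3)x - 1/3


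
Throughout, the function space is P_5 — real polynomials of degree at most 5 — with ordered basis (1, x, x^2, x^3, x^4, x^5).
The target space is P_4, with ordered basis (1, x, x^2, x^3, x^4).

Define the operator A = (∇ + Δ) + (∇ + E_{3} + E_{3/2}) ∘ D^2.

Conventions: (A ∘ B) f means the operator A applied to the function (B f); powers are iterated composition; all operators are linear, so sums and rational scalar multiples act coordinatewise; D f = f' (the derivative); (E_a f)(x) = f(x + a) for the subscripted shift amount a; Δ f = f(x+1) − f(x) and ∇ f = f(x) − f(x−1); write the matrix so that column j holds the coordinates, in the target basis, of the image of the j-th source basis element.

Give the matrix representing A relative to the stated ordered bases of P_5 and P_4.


image of 1: 0
image of x: 2
image of x^2: 4x + 4
image of x^3: 6x^2 + 12x + 35
image of x^4: 8x^3 + 24x^2 + 140x + 123
image of x^5: 10x^4 + 40x^3 + 350x^2 + 615x + 1259/2
each image's coordinates form column j of the matrix

the matrix is [[0, 2, 4, 35, 123, 1259/2]; [0, 0, 4, 12, 140, 615]; [0, 0, 0, 6, 24, 350]; [0, 0, 0, 0, 8, 40]; [0, 0, 0, 0, 0, 10]] (rows listed top to bottom)
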